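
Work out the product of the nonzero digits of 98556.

9×8×5×5×6 = 10800

10800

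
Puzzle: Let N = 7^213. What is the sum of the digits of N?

793

7^213 = 1013637159083507850038921284911007518863801117175739010700530821703187155033523206896465411391953246830596470237870998398260299089794677303343871925293187144429959161982782729850407
Sum of its 181 digits: 793.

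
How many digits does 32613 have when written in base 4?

8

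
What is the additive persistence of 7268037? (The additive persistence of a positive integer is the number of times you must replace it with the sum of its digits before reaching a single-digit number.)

7268037 → 33 → 6 (2 steps)

2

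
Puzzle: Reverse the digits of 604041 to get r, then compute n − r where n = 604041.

463635

Reverse of 604041 is 140406.
604041 − 140406 = 463635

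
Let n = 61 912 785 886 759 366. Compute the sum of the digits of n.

6+1+9+1+2+7+8+5+8+8+6+7+5+9+3+6+6 = 97

97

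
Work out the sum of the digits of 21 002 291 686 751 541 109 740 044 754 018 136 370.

2+1+0+0+2+2+9+1+6+8+6+7+5+1+5+4+1+1+0+9+7+4+0+0+4+4+7+5+4+0+1+8+1+3+6+3+7+0 = 134

134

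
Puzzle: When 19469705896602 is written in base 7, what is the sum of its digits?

48

19469705896602 in base 7 is 4046432314353123.
Digit sum: 4+0+4+6+4+3+2+3+1+4+3+5+3+1+2+3 = 48.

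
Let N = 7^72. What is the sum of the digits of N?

7^72 = 7031676478883553279994550741476882515263791803223057265323201
Sum of its 61 digits: 271.

271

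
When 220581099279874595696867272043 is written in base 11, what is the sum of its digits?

220581099279874595696867272043 in base 11 is 1590969A978360144491A342995A6.
Digit sum: 1+5+9+0+9+6+9+10+9+7+8+3+6+0+1+4+4+4+9+1+10+3+4+2+9+9+5+10+6 = 163.

163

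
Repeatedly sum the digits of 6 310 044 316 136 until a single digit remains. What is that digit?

2

6+3+1+0+0+4+4+3+1+6+1+3+6 = 38
3+8 = 11
1+1 = 2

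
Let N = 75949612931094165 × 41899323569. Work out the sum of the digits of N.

108

75949612931094165 × 41899323569 = 3182237407140220920542874885
Sum of its 28 digits: 108.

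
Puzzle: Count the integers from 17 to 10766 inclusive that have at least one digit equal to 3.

3667

The integers in [17, 10766] that have at least one digit equal to 3: 23, 30, 31, 32, 33, 34, …, 10753, 10763.
3667 qualify.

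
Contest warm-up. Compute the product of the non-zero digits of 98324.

9×8×3×2×4 = 1728

1728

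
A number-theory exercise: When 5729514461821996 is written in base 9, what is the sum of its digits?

5729514461821996 in base 9 is 30740466260855677.
Digit sum: 3+0+7+4+0+4+6+6+2+6+0+8+5+5+6+7+7 = 76.

76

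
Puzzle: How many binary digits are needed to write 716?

716 in base 2 is 1011001100, which has 10 digits.

10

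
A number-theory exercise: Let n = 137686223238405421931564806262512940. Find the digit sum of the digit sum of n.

5

First digit sum: 140.
1+4+0 = 5.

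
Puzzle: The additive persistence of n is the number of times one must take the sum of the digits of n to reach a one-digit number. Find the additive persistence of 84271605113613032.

2

84271605113613032 → 53 → 8 (2 steps)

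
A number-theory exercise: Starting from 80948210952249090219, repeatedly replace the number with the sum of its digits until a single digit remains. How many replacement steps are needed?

3

80948210952249090219 → 84 → 12 → 3 (3 steps)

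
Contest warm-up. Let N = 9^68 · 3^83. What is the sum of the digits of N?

468

9^68 · 3^83 = 308712904366595890319978599341504655567257431166409329421135089732346509723631627417356013073234099809467
Sum of its 105 digits: 468.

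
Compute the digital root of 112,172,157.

9

1+1+2+1+7+2+1+5+7 = 27
2+7 = 9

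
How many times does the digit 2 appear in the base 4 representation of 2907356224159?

9

2907356224159 in base 4 is 222103223323311222133.
The digit 2 appears 9 times.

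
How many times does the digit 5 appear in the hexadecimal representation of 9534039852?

9534039852 in base 16 is 23845E72C.
The digit 5 appears 1 time.

1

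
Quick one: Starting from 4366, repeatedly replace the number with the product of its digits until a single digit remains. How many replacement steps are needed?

3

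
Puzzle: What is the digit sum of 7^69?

244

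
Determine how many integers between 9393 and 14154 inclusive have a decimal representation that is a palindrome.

48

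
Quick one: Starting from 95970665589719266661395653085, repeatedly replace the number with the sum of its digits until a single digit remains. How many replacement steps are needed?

3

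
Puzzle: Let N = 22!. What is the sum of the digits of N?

22! = 1124000727777607680000
Sum of its 22 digits: 72.

72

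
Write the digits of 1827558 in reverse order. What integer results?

8557281

Reversing 1827558 gives 8557281.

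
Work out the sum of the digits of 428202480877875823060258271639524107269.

4+2+8+2+0+2+4+8+0+8+7+7+8+7+5+8+2+3+0+6+0+2+5+8+2+7+1+6+3+9+5+2+4+1+0+7+2+6+9 = 170

170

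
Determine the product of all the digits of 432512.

240

4×3×2×5×1×2 = 240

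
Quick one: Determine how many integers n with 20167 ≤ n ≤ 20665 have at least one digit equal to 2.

499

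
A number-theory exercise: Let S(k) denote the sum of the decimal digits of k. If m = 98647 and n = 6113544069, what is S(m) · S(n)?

S(98647) = 9+8+6+4+7 = 34.
S(6113544069) = 6+1+1+3+5+4+4+0+6+9 = 39.
34 · 39 = 1326.

1326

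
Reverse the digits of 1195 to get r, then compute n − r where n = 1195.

Reverse of 1195 is 5911.
1195 − 5911 = -4716

-4716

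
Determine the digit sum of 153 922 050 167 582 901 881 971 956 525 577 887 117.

183

1+5+3+9+2+2+0+5+0+1+6+7+5+8+2+9+0+1+8+8+1+9+7+1+9+5+6+5+2+5+5+7+7+8+8+7+1+1+7 = 183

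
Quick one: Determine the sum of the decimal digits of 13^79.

400

13^79 = 10035172269625500103459385725807792077756541675943228751712485551784766198004089442953477
Sum of its 89 digits: 400.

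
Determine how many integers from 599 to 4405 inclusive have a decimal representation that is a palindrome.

74

The integers in [599, 4405] that have a decimal representation that is a palindrome: 606, 616, 626, 636, 646, 656, …, 4224, 4334.
74 qualify.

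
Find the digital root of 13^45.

1

The digital root of n equals n mod 9 (or 9 when 9 | n), so we need 13^45 mod 9.
13^45 ≡ 1 (mod 9), so the digital root is 1.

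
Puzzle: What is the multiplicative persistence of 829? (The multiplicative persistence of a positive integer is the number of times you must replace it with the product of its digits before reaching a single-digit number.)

829 → 144 → 16 → 6 (3 steps)

3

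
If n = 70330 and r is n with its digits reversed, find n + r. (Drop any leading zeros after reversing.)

Reverse of 70330 is 3307.
70330 + 3307 = 73637

73637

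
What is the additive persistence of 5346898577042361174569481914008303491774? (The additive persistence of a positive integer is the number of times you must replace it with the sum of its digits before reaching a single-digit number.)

5346898577042361174569481914008303491774 → 183 → 12 → 3 (3 steps)

3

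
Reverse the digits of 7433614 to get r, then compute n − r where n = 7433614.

3270267

Reverse of 7433614 is 4163347.
7433614 − 4163347 = 3270267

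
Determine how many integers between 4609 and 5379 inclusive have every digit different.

428

The integers in [4609, 5379] that have every digit different: 4609, 4610, 4612, 4613, 4615, 4617, …, 5378, 5379.
428 qualify.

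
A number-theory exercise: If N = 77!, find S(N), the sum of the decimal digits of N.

432

77! = 145183092028285869634070784086308284983740379224208358846781574688061991349156420080065207861248000000000000000000
Sum of its 114 digits: 432.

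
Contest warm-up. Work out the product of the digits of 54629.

2160

5×4×6×2×9 = 2160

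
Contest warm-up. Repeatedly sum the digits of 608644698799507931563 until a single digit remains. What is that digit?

6+0+8+6+4+4+6+9+8+7+9+9+5+0+7+9+3+1+5+6+3 = 115
1+1+5 = 7
(Equivalently, 608644698799507931563 mod 9 = 7.)

7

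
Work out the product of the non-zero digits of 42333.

216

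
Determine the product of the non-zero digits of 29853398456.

2×9×8×5×3×3×9×8×4×5×6 = 55987200

55987200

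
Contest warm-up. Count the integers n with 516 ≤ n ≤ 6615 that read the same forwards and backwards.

104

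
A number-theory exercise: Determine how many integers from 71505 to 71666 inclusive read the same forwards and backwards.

2

The integers in [71505, 71666] that read the same forwards and backwards: 71517, 71617.
2 qualify.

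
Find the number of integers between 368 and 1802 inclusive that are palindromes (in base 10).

The integers in [368, 1802] that are palindromes (in base 10): 373, 383, 393, 404, 414, 424, …, 1661, 1771.
71 qualify.

71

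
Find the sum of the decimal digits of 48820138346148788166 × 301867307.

156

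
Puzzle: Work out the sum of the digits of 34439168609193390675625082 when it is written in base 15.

174

34439168609193390675625082 in base 15 is 6D87D7BD2E830E8C0B64C2.
Digit sum: 6+13+8+7+13+7+11+13+2+14+8+3+0+14+8+12+0+11+6+4+12+2 = 174.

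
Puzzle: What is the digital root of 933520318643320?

9+3+3+5+2+0+3+1+8+6+4+3+3+2+0 = 52
5+2 = 7

7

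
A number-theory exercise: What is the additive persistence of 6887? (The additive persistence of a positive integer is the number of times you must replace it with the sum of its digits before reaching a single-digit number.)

3

6887 → 29 → 11 → 2 (3 steps)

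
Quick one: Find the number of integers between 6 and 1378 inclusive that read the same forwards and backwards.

The integers in [6, 1378] that read the same forwards and backwards: 6, 7, 8, 9, 11, 22, …, 1221, 1331.
107 qualify.

107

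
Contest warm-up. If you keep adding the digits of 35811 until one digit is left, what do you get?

9

3+5+8+1+1 = 18
1+8 = 9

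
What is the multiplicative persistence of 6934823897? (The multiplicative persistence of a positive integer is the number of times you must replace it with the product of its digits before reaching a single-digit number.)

3

6934823897 → 15676416 → 30240 → 0 (3 steps)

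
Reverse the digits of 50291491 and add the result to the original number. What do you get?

69710696

Reverse of 50291491 is 19419205.
50291491 + 19419205 = 69710696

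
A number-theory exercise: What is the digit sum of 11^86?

454

11^86 = 362886593255124255194791477358808981270609809471944990809879058292055075790399576845456361
Sum of its 90 digits: 454.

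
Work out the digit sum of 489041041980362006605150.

82

4+8+9+0+4+1+0+4+1+9+8+0+3+6+2+0+0+6+6+0+5+1+5+0 = 82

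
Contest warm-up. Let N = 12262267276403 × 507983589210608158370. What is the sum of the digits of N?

160

12262267276403 × 507983589210608158370 = 6229030542926984478890951587943110
Sum of its 34 digits: 160.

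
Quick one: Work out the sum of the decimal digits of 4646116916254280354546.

4+6+4+6+1+1+6+9+1+6+2+5+4+2+8+0+3+5+4+5+4+6 = 92

92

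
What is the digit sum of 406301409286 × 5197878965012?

98

406301409286 × 5197878965012 = 2111905548782430685901432
Sum of its 25 digits: 98.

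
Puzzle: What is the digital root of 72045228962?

7+2+0+4+5+2+2+8+9+6+2 = 47
4+7 = 11
1+1 = 2

2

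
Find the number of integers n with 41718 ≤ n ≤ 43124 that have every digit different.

The integers in [41718, 43124] that have every digit different: 41720, 41723, 41725, 41726, 41728, 41729, …, 43109, 43120.
505 qualify.

505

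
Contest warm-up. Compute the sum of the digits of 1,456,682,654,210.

1+4+5+6+6+8+2+6+5+4+2+1+0 = 50

50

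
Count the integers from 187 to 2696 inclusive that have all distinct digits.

The integers in [187, 2696] that have all distinct digits: 187, 189, 190, 192, 193, 194, …, 2694, 2695.
1424 qualify.

1424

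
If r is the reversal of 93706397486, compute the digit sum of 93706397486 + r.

Reversal of 93706397486 is 68479360739; 93706397486 + 68479360739 = 162185758225.
Digit sum of 162185758225: 1+6+2+1+8+5+7+5+8+2+2+5 = 52.

52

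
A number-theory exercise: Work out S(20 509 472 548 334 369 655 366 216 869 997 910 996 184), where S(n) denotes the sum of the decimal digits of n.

209

2+0+5+0+9+4+7+2+5+4+8+3+3+4+3+6+9+6+5+5+3+6+6+2+1+6+8+6+9+9+9+7+9+1+0+9+9+6+1+8+4 = 209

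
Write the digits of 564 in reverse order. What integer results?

Reversing 564 gives 465.

465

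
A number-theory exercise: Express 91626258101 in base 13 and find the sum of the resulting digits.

91626258101 in base 13 is 8842A1CA91.
Digit sum: 8+8+4+2+10+1+12+10+9+1 = 65.

65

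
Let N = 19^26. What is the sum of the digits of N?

163

19^26 = 1768453418076865701195582595329481
Sum of its 34 digits: 163.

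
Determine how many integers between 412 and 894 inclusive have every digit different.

The integers in [412, 894] that have every digit different: 412, 413, 415, 416, 417, 418, …, 893, 894.
348 qualify.

348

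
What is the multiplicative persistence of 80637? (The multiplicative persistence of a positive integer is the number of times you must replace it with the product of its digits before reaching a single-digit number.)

1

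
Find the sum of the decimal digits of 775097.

35

7+7+5+0+9+7 = 35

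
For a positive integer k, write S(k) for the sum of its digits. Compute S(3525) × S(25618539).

585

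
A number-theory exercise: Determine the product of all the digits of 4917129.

4536

4×9×1×7×1×2×9 = 4536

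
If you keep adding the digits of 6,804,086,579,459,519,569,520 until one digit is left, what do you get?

6+8+0+4+0+8+6+5+7+9+4+5+9+5+1+9+5+6+9+5+2+0 = 113
1+1+3 = 5

5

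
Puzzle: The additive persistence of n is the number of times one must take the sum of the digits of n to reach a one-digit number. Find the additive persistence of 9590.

9590 → 23 → 5 (2 steps)

2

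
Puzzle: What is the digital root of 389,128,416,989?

5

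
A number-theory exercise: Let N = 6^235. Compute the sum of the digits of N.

801

6^235 = 733742778851341409619733340198828569000360613136155744207555843248275068459627285161255045871461008670157842224182176643882436644269169168905648473673060076318828543045272322678194176
Sum of its 183 digits: 801.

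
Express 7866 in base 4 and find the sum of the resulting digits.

7866 in base 4 is 1322322.
Digit sum: 1+3+2+2+3+2+2 = 15.

15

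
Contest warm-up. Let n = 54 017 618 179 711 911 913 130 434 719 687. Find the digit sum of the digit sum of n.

9

First digit sum: 135.
1+3+5 = 9.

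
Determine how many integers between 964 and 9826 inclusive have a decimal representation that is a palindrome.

92

The integers in [964, 9826] that have a decimal representation that is a palindrome: 969, 979, 989, 999, 1001, 1111, …, 9669, 9779.
92 qualify.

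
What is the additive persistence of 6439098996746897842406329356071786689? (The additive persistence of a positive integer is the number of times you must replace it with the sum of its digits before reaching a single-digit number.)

3

6439098996746897842406329356071786689 → 208 → 10 → 1 (3 steps)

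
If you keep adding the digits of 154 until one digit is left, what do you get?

1

1+5+4 = 10
1+0 = 1
(Equivalently, 154 mod 9 = 1.)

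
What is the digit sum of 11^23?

95

11^23 = 895430243255237372246531
Sum of its 24 digits: 95.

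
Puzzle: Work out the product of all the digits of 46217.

336

4×6×2×1×7 = 336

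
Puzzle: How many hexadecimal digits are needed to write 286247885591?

10

286247885591 in base 16 is 42A5B41B17, which has 10 digits.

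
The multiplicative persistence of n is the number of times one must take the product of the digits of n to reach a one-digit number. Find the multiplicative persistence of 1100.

1

1100 → 0 (1 step)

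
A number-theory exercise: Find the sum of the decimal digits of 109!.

657

109! = 144385958320249358220488210246279753379312820313396029159834075622223337844983482099636001195615259277084033387619818092804737714758384244334160217374720000000000000000000000000
Sum of its 177 digits: 657.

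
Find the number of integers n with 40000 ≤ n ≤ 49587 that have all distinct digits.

2898

The integers in [40000, 49587] that have all distinct digits: 40123, 40125, 40126, 40127, 40128, 40129, …, 49586, 49587.
2898 qualify.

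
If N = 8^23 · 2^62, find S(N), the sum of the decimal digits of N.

203

8^23 · 2^62 = 2722258935367507707706996859454145691648
Sum of its 40 digits: 203.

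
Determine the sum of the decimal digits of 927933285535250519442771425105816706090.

162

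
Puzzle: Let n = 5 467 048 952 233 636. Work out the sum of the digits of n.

5+4+6+7+0+4+8+9+5+2+2+3+3+6+3+6 = 73

73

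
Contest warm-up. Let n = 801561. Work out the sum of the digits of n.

21

8+0+1+5+6+1 = 21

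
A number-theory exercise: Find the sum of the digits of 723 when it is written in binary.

723 in base 2 is 1011010011.
Digit sum: 1+0+1+1+0+1+0+0+1+1 = 6.

6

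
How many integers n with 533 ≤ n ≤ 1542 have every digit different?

580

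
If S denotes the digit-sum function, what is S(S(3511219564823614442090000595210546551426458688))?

17

First digit sum: 179.
1+7+9 = 17.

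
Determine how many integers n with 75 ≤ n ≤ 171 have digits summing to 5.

5

The integers in [75, 171] that have digits summing to 5: 104, 113, 122, 131, 140.
5 qualify.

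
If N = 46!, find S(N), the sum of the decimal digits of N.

216

46! = 5502622159812088949850305428800254892961651752960000000000
Sum of its 58 digits: 216.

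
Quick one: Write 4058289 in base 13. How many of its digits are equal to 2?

4058289 in base 13 is AC1271.
The digit 2 appears 1 time.

1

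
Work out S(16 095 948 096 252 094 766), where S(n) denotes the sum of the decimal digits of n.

98

1+6+0+9+5+9+4+8+0+9+6+2+5+2+0+9+4+7+6+6 = 98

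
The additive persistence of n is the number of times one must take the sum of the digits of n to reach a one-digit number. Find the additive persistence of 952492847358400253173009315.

3

952492847358400253173009315 → 109 → 10 → 1 (3 steps)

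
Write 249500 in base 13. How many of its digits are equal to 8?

249500 in base 13 is 89744.
The digit 8 appears 1 time.

1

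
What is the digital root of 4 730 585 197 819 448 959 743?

4+7+3+0+5+8+5+1+9+7+8+1+9+4+4+8+9+5+9+7+4+3 = 120
1+2+0 = 3
(Equivalently, 4 730 585 197 819 448 959 743 mod 9 = 3.)

3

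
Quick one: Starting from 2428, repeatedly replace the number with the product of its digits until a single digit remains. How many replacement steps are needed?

2428 → 128 → 16 → 6 (3 steps)

3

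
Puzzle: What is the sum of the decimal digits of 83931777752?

59

8+3+9+3+1+7+7+7+7+5+2 = 59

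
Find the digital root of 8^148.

The digital root of n equals n mod 9 (or 9 when 9 | n), so we need 8^148 mod 9.
8^148 ≡ 1 (mod 9), so the digital root is 1.

1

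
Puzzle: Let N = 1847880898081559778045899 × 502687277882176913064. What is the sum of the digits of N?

1847880898081559778045899 × 502687277882176913064 = 928906218507091675118139754025739177924724536
Sum of its 45 digits: 207.

207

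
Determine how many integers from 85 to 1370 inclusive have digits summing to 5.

The integers in [85, 1370] that have digits summing to 5: 104, 113, 122, 131, 140, 203, …, 1301, 1310.
29 qualify.

29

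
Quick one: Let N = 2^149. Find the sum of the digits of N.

212

2^149 = 713623846352979940529142984724747568191373312
Sum of its 45 digits: 212.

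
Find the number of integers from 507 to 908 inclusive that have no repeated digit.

291

The integers in [507, 908] that have no repeated digit: 507, 508, 509, 510, 512, 513, …, 907, 908.
291 qualify.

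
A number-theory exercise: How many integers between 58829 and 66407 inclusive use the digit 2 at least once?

2811

The integers in [58829, 66407] that use the digit 2 at least once: 58829, 58832, 58842, 58852, 58862, 58872, …, 66392, 66402.
2811 qualify.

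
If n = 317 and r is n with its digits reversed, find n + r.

Reverse of 317 is 713.
317 + 713 = 1030

1030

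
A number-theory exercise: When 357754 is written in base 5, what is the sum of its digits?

357754 in base 5 is 42422004.
Digit sum: 4+2+4+2+2+0+0+4 = 18.

18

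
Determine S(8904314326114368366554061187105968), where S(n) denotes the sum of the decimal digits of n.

144

8+9+0+4+3+1+4+3+2+6+1+1+4+3+6+8+3+6+6+5+5+4+0+6+1+1+8+7+1+0+5+9+6+8 = 144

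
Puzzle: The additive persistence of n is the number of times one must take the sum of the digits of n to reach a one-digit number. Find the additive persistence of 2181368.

2181368 → 29 → 11 → 2 (3 steps)

3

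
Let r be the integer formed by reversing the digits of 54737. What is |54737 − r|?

Reverse of 54737 is 73745.
|54737 − 73745| = 19008

19008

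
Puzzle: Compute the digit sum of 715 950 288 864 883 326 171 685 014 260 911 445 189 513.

7+1+5+9+5+0+2+8+8+8+6+4+8+8+3+3+2+6+1+7+1+6+8+5+0+1+4+2+6+0+9+1+1+4+4+5+1+8+9+5+1+3 = 185

185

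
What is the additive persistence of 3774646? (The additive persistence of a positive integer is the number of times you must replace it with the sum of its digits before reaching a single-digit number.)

3

3774646 → 37 → 10 → 1 (3 steps)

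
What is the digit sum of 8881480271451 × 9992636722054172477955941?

168

8881480271451 × 9992636722054172477955941 = 88749405906700922617843304186298140391
Sum of its 38 digits: 168.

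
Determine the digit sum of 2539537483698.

72

2+5+3+9+5+3+7+4+8+3+6+9+8 = 72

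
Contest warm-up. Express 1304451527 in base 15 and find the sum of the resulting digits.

1304451527 in base 15 is 797BE252.
Digit sum: 7+9+7+11+14+2+5+2 = 57.

57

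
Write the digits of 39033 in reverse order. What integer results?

33093

Reversing 39033 gives 33093.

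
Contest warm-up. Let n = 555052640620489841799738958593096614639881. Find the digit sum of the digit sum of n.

10

First digit sum: 217.
2+1+7 = 10.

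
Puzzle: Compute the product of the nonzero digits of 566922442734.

5×6×6×9×2×2×4×4×2×7×3×4 = 17418240

17418240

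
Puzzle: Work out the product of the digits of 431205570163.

0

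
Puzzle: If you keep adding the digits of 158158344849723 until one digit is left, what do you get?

9

1+5+8+1+5+8+3+4+4+8+4+9+7+2+3 = 72
7+2 = 9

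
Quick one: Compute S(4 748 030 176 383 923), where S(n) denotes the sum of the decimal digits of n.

4+7+4+8+0+3+0+1+7+6+3+8+3+9+2+3 = 68

68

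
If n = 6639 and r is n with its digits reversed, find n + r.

16005

Reverse of 6639 is 9366.
6639 + 9366 = 16005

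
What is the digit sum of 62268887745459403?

6+2+2+6+8+8+8+7+7+4+5+4+5+9+4+0+3 = 88

88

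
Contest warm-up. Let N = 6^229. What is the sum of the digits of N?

6^229 = 15726654210634032270656150124289021111976179122431321677974019274011382640166908546837599577148941372388499704736414965789661279241023001734088830454240828110400131666779670839296
Sum of its 179 digits: 756.

756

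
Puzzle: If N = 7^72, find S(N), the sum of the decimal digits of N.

271

7^72 = 7031676478883553279994550741476882515263791803223057265323201
Sum of its 61 digits: 271.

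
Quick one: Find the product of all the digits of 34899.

7776

3×4×8×9×9 = 7776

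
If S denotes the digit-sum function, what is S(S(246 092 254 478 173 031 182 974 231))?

First digit sum: 105.
1+0+5 = 6.

6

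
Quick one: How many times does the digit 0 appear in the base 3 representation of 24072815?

9

24072815 in base 3 is 1200022000200202.
The digit 0 appears 9 times.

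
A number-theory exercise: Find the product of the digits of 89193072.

8×9×1×9×3×0×7×2 = 0

0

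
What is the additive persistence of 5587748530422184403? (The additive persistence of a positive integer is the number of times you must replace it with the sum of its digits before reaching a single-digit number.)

5587748530422184403 → 80 → 8 (2 steps)

2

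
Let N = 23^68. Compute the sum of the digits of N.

23^68 = 395815547546888589884785370897911374203232682951121784754739562406761602882294255015821358881
Sum of its 93 digits: 448.

448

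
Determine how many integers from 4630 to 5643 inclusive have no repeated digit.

515

The integers in [4630, 5643] that have no repeated digit: 4630, 4631, 4632, 4635, 4637, 4638, …, 5642, 5643.
515 qualify.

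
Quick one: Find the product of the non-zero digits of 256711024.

3360

2×5×6×7×1×1×2×4 = 3360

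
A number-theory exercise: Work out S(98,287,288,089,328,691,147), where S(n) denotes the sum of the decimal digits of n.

110

9+8+2+8+7+2+8+8+0+8+9+3+2+8+6+9+1+1+4+7 = 110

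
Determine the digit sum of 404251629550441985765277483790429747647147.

4+0+4+2+5+1+6+2+9+5+5+0+4+4+1+9+8+5+7+6+5+2+7+7+4+8+3+7+9+0+4+2+9+7+4+7+6+4+7+1+4+7 = 201

201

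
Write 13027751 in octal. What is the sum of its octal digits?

37

13027751 in base 8 is 61544647.
Digit sum: 6+1+5+4+4+6+4+7 = 37.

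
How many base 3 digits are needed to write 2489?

8

2489 in base 3 is 10102012, which has 8 digits.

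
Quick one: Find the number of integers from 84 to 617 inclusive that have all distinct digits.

388

The integers in [84, 617] that have all distinct digits: 84, 85, 86, 87, 89, 90, …, 615, 617.
388 qualify.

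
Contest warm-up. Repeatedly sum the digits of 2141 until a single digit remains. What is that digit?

8

2+1+4+1 = 8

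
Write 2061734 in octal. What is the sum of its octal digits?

38

2061734 in base 8 is 7672646.
Digit sum: 7+6+7+2+6+4+6 = 38.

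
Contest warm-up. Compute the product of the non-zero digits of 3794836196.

3×7×9×4×8×3×6×1×9×6 = 5878656

5878656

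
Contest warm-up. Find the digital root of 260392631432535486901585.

1

2+6+0+3+9+2+6+3+1+4+3+2+5+3+5+4+8+6+9+0+1+5+8+5 = 100
1+0+0 = 1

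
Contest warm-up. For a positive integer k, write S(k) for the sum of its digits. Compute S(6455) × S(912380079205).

920

S(6455) = 6+4+5+5 = 20.
S(912380079205) = 9+1+2+3+8+0+0+7+9+2+0+5 = 46.
20 · 46 = 920.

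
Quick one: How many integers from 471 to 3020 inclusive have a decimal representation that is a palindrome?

The integers in [471, 3020] that have a decimal representation that is a palindrome: 474, 484, 494, 505, 515, 525, …, 2992, 3003.
74 qualify.

74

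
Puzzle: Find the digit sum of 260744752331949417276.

2+6+0+7+4+4+7+5+2+3+3+1+9+4+9+4+1+7+2+7+6 = 93

93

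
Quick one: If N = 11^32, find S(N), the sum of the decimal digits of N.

139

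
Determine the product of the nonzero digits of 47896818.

774144

4×7×8×9×6×8×1×8 = 774144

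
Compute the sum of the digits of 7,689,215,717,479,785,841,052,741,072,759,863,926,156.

7+6+8+9+2+1+5+7+1+7+4+7+9+7+8+5+8+4+1+0+5+2+7+4+1+0+7+2+7+5+9+8+6+3+9+2+6+1+5+6 = 201

201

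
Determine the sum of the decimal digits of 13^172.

814

13^172 = 396512238730272936001430842198347812380321937407684396120441600329278613927197464702919541530167341192296001202705185293529498034205121489758932151219698703732879419884593230923994618212344881
Sum of its 192 digits: 814.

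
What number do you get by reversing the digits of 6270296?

Reversing 6270296 gives 6920726.

6920726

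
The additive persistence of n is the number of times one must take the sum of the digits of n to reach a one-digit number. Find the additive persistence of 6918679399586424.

3

6918679399586424 → 96 → 15 → 6 (3 steps)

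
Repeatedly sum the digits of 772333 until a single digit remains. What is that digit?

7

7+7+2+3+3+3 = 25
2+5 = 7
(Equivalently, 772333 mod 9 = 7.)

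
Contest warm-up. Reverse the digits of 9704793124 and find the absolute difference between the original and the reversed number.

5490819045

Reverse of 9704793124 is 4213974079.
|9704793124 − 4213974079| = 5490819045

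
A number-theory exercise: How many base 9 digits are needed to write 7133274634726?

7133274634726 in base 9 is 27227204626321, which has 14 digits.

14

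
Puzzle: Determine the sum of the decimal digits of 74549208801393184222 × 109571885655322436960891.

176

74549208801393184222 × 109571885655322436960891 = 8168497382481011006592083942537302972261802
Sum of its 43 digits: 176.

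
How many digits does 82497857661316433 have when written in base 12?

16

82497857661316433 in base 12 is 543082560B2A8955, which has 16 digits.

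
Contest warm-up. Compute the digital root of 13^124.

The digital root of n equals n mod 9 (or 9 when 9 | n), so we need 13^124 mod 9.
13^124 ≡ 4 (mod 9), so the digital root is 4.

4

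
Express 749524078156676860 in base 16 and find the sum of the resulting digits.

749524078156676860 in base 16 is A66D82D8D217EFC.
Digit sum: 10+6+6+13+8+2+13+8+13+2+1+7+14+15+12 = 130.

130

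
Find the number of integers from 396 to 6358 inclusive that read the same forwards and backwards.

The integers in [396, 6358] that read the same forwards and backwards: 404, 414, 424, 434, 444, 454, …, 6226, 6336.
114 qualify.

114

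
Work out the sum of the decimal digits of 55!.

55! = 12696403353658275925965100847566516959580321051449436762275840000000000000
Sum of its 74 digits: 279.

279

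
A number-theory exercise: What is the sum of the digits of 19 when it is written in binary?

3

19 in base 2 is 10011.
Digit sum: 1+0+0+1+1 = 3.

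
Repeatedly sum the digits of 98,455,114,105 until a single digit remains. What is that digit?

9+8+4+5+5+1+1+4+1+0+5 = 43
4+3 = 7

7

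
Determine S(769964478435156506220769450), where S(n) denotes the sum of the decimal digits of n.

130

7+6+9+9+6+4+4+7+8+4+3+5+1+5+6+5+0+6+2+2+0+7+6+9+4+5+0 = 130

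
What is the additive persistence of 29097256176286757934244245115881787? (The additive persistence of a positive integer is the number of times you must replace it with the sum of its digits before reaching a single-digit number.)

3

29097256176286757934244245115881787 → 172 → 10 → 1 (3 steps)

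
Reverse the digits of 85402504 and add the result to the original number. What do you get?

125922962

Reverse of 85402504 is 40520458.
85402504 + 40520458 = 125922962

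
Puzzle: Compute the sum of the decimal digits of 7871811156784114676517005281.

118

7+8+7+1+8+1+1+1+5+6+7+8+4+1+1+4+6+7+6+5+1+7+0+0+5+2+8+1 = 118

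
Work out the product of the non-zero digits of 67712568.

6×7×7×1×2×5×6×8 = 141120

141120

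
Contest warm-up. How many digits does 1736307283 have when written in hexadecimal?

1736307283 in base 16 is 677DF253, which has 8 digits.

8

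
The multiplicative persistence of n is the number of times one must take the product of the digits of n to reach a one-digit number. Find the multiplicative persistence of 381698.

2

381698 → 10368 → 0 (2 steps)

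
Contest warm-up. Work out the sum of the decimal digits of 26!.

81

26! = 403291461126605635584000000
Sum of its 27 digits: 81.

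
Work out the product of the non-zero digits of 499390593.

1180980

4×9×9×3×9×5×9×3 = 1180980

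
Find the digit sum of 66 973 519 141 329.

66

6+6+9+7+3+5+1+9+1+4+1+3+2+9 = 66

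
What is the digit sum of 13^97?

472

13^97 = 1128509381413733515480688613898436566335354787380492102782061492674628447809729431114376724142003723346459533
Sum of its 109 digits: 472.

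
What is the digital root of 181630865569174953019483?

1+8+1+6+3+0+8+6+5+5+6+9+1+7+4+9+5+3+0+1+9+4+8+3 = 112
1+1+2 = 4

4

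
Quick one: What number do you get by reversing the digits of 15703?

Reversing 15703 gives 30751.

30751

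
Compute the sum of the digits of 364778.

35

3+6+4+7+7+8 = 35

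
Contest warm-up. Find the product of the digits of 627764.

6×2×7×7×6×4 = 14112

14112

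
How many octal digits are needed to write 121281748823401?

16

121281748823401 in base 8 is 3344703343466551, which has 16 digits.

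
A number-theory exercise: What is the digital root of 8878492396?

8+8+7+8+4+9+2+3+9+6 = 64
6+4 = 10
1+0 = 1

1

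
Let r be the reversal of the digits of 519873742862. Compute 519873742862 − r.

Reverse of 519873742862 is 268247378915.
519873742862 − 268247378915 = 251626363947

251626363947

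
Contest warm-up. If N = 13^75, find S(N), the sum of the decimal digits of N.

397

13^75 = 351359275572476457528076248233878088223680602077771392868333936199179517454013845557
Sum of its 84 digits: 397.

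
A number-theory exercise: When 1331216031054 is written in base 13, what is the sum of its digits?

1331216031054 in base 13 is 986C13A7730.
Digit sum: 9+8+6+12+1+3+10+7+7+3+0 = 66.

66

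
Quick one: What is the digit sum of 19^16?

91

19^16 = 288441413567621167681
Sum of its 21 digits: 91.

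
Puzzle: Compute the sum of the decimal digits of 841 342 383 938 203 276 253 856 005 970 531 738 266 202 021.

8+4+1+3+4+2+3+8+3+9+3+8+2+0+3+2+7+6+2+5+3+8+5+6+0+0+5+9+7+0+5+3+1+7+3+8+2+6+6+2+0+2+0+2+1 = 174

174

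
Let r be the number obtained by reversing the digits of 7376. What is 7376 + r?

14113

Reverse of 7376 is 6737.
7376 + 6737 = 14113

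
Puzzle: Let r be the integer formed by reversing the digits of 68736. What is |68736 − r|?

Reverse of 68736 is 63786.
|68736 − 63786| = 4950

4950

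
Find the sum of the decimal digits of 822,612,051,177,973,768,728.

99

8+2+2+6+1+2+0+5+1+1+7+7+9+7+3+7+6+8+7+2+8 = 99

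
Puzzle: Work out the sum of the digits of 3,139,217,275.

3+1+3+9+2+1+7+2+7+5 = 40

40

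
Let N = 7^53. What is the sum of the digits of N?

7^53 = 616873509628062366290756156815389726793178407
Sum of its 45 digits: 220.

220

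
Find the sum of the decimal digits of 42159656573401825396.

91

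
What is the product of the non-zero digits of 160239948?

93312

1×6×2×3×9×9×4×8 = 93312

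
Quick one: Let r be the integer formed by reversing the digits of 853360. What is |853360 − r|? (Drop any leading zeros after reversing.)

790002

Reverse of 853360 is 63358.
|853360 − 63358| = 790002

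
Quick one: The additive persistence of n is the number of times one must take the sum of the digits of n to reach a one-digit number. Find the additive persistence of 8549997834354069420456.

2

8549997834354069420456 → 114 → 6 (2 steps)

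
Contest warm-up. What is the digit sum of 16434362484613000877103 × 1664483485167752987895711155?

243

16434362484613000877103 × 1664483485167752987895711155 = 27354724944898819987183472382904028900306941183965
Sum of its 50 digits: 243.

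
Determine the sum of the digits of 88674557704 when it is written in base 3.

88674557704 in base 3 is 22110212212211021002221.
Digit sum: 2+2+1+1+0+2+1+2+2+1+2+2+1+1+0+2+1+0+0+2+2+2+1 = 30.

30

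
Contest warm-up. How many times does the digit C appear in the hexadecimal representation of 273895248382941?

1

273895248382941 in base 16 is F91B34FC4BDD.
The digit C appears 1 time.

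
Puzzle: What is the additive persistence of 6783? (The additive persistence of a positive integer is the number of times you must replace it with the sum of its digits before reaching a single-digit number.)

2

6783 → 24 → 6 (2 steps)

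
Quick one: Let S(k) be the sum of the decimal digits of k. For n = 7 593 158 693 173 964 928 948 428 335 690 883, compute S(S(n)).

First digit sum: 185.
1+8+5 = 14.

14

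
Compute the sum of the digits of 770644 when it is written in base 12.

770644 in base 12 is 311B84.
Digit sum: 3+1+1+11+8+4 = 28.

28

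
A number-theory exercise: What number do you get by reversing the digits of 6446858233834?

4383328586446

Reversing 6446858233834 gives 4383328586446.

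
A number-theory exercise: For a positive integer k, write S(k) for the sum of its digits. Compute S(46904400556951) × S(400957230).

1740

S(46904400556951) = 4+6+9+0+4+4+0+0+5+5+6+9+5+1 = 58.
S(400957230) = 4+0+0+9+5+7+2+3+0 = 30.
58 · 30 = 1740.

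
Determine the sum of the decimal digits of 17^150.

802

17^150 = 36926505171389432251064150202562814007472190016867877501650856866068714188255953768088437087198019533295018612411027616169487104837532697335951669148723663600469236692245142217080369249
Sum of its 185 digits: 802.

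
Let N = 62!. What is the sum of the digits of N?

62! = 31469973260387937525653122354950764088012280797258232192163168247821107200000000000000
Sum of its 86 digits: 306.

306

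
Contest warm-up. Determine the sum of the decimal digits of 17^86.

460

17^86 = 6585780298034564387330191111341883158675687451132939289318069116379730073913275122082286093482320162819169
Sum of its 106 digits: 460.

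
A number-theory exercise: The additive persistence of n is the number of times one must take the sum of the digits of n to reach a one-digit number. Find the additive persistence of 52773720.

2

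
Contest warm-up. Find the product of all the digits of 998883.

124416

9×9×8×8×8×3 = 124416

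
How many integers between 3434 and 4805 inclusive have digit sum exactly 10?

The integers in [3434, 4805] that have digit sum exactly 10: 3502, 3511, 3520, 3601, 3610, 3700, …, 4510, 4600.
34 qualify.

34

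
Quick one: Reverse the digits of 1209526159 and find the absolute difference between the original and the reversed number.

8306732862

Reverse of 1209526159 is 9516259021.
|1209526159 − 9516259021| = 8306732862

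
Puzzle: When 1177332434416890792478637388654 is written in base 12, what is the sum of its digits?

157

1177332434416890792478637388654 in base 12 is 86A1972B92298797742814334266.
Digit sum: 8+6+10+1+9+7+2+11+9+2+2+9+8+7+9+7+7+4+2+8+1+4+3+3+4+2+6+6 = 157.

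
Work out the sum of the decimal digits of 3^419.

927

3^419 = 81998465946267992316297544466932378146944579134120267577546932019281399540662285224990263210666168845602984913989193350923580530081665257252576406168967042636539181238132231567428583802173771149357467
Sum of its 200 digits: 927.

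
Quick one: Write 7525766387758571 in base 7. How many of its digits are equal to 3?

2

7525766387758571 in base 7 is 4423120451530425101.
The digit 3 appears 2 times.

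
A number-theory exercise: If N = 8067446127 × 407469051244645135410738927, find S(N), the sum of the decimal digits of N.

180

8067446127 × 407469051244645135410738927 = 3287234619335976927158756310834285729
Sum of its 37 digits: 180.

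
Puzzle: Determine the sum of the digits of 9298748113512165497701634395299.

9+2+9+8+7+4+8+1+1+3+5+1+2+1+6+5+4+9+7+7+0+1+6+3+4+3+9+5+2+9+9 = 150

150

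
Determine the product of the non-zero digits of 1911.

1×9×1×1 = 9

9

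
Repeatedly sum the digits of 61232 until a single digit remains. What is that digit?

6+1+2+3+2 = 14
1+4 = 5

5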